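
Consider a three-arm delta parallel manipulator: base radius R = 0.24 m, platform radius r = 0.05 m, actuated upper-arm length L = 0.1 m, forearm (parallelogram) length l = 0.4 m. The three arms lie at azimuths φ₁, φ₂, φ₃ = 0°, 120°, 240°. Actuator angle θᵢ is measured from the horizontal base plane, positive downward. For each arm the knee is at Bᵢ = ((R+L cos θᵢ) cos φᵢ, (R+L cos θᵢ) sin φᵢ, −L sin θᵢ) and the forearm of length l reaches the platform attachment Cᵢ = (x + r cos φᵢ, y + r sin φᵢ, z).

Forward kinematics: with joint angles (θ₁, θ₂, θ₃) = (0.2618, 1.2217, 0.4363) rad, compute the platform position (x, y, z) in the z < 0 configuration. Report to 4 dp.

(0.0551, -0.0688, -0.3447)

centre 1 = (0.2866·cos0.0°, 0.2866·sin0.0°, -0.0259) = (0.2866, 0.0000, -0.0259)
φ2=120.0°: virtual centre (-0.1121, 0.1942, -0.0940), radius l
centre 3 = (0.2806·cos240.0°, 0.2806·sin240.0°, -0.0423) = (-0.1403, -0.2430, -0.0423)
|centre ₂|²−|centre ₁|² = -0.0237;  |centre ₃|²−|centre ₁|² = -0.0023
linear system: -0.7974x+0.3883y = -0.0237−-0.1362z; -0.8538x+-0.4861y = -0.0023−-0.0328z
Cramer: x(z) = 0.0172-0.1097z;  y(z) = -0.0256+0.1254z
quadratic in z: (1.0278)z²+(0.1044)z+(-0.0861)=0, √Δ=0.6041 → z ∈ {-0.3447, 0.2431}; z = -0.3447 (taking z<0)
x = 0.0551, y = -0.0688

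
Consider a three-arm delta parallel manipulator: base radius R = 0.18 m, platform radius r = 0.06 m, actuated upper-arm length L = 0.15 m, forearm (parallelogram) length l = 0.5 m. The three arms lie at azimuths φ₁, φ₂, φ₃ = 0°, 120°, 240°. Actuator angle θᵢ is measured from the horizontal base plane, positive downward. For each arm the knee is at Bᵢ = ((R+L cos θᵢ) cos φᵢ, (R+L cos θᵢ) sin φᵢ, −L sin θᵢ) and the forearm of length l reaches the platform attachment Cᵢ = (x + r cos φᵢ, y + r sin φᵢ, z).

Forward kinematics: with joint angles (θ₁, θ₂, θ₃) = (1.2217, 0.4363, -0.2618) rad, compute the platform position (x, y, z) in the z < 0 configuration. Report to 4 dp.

(-0.2202, -0.0990, -0.4358)

arm 1 at φ=0.0°: e+L cos θ1 = 0.1713;  S1 = (0.1713, 0.0000, -0.1410)
S2 = (0.2559·cos120.0°, 0.2559·sin120.0°, -0.0634) = (-0.1280, 0.2217, -0.0634)
φ3=240.0°: virtual centre (-0.1324, -0.2294, 0.0388), radius l
eliminate P² terms by subtracting sphere 1 from 2 and 3
linear system: -0.5986x+0.4433y = 0.0203−0.1551z; -0.6075x+-0.4588y = 0.0225−0.3596z
det = 0.5439;  x = -0.0354+0.4239z,  y = -0.0020+0.2224z
sphere 1 gives Az²+Bz+C=0 with A=1.2291, B=0.1057, C=-0.1874;  B²−4AC=0.9325;  roots -0.4358, 0.3498;  negative root z = -0.4358
x = -0.2202, y = -0.0990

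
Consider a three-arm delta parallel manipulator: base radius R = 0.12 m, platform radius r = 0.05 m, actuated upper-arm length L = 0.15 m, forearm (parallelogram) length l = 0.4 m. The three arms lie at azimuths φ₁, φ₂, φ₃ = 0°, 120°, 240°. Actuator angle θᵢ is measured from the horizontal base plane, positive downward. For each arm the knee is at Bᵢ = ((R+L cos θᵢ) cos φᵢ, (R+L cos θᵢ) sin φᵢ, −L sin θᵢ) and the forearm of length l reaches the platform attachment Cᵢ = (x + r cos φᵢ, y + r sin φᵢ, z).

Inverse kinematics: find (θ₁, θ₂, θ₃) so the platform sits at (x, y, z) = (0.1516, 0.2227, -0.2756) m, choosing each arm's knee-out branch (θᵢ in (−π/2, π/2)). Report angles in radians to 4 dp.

θ₁ = -0.3493, θ₂ = -0.1746, θ₃ = 1.3088

arm 1 (φ=0.0°): x'=0.1516, y'=0.2227
  A=-0.0816, B=-0.2756, C=(l²−L²−A²−y'²−z²)/(2L)=0.0176
  √(A²+B²)=0.2874;  θ1 = -1.8587+1.5094 ≈ -0.3493
arm 2 (φ=120.0°): x'=0.1171, y'=-0.2426
  A=-0.0471, B=-0.2756, C=(l²−L²−A²−y'²−z²)/(2L)=0.0015
  θ2 = atan2(B,A) + arccos(C/0.2796) = -0.1746
arm 3 (φ=240.0°): x'=-0.2687, y'=0.0199
  e−x'=0.3387;  (l²−L²−(e−x')²−y'²−z²)/2L = -0.1785
  θ3 = atan2(B,A) + arccos(C/0.4366) = 1.3088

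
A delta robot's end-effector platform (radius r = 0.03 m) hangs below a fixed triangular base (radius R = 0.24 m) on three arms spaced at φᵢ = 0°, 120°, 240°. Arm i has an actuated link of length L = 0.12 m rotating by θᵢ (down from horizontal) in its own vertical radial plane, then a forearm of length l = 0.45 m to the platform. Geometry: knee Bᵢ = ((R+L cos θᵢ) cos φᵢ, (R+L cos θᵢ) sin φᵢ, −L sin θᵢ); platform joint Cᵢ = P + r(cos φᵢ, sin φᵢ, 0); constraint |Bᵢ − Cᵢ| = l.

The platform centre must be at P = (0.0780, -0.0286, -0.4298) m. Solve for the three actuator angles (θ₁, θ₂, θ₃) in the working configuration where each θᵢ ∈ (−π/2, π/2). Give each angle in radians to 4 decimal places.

arm 1 (φ=0.0°): x'=0.0780, y'=-0.0286
  A=0.1320, B=-0.4298, C=(l²−L²−A²−y'²−z²)/(2L)=-0.0620
  γ=atan2(-0.4298,0.1320)=-1.2728;  ψ=arccos(-0.1378)=1.7090;  θ1=γ+ψ≈0.4362
arm 2 (φ=120.0°): x'=-0.0638, y'=-0.0532
  A cos θ + B sin θ = C:  0.2738·cos θ + -0.4298·sin θ = -0.3101
  √(A²+B²)=0.5096;  θ2 = -1.0036+2.2249 ≈ 1.2213
φ3=240.0° → target in arm frame (-0.0142, 0.0818)
  e−x'=0.2242;  (l²−L²−(e−x')²−y'²−z²)/2L = -0.2234
  θ3 = atan2(B,A) + arccos(C/0.4848) = 0.9597

θ₁ = 0.4362, θ₂ = 1.2213, θ₃ = 0.9597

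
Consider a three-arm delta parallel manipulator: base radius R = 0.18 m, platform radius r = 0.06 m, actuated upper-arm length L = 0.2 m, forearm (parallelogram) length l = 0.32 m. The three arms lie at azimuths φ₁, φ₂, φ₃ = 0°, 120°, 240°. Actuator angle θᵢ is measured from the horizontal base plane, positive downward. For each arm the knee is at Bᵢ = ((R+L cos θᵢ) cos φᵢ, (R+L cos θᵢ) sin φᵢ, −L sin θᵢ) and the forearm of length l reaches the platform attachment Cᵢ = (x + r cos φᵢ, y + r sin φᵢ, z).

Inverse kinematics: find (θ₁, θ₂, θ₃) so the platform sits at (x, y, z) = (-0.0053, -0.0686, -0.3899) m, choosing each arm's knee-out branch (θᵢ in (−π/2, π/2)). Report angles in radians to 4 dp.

φ1=0.0° → target in arm frame (-0.0053, -0.0686)
  A cos θ + B sin θ = C:  0.1253·cos θ + -0.3899·sin θ = -0.2751
  γ=atan2(-0.3899,0.1253)=-1.2599;  ψ=arccos(-0.6717)=2.3072;  θ1=γ+ψ≈1.0474
rotate P by −φ2: (-0.0568, 0.0389, -0.3899)
  e−x'=0.1768;  (l²−L²−(e−x')²−y'²−z²)/2L = -0.3059
  γ=atan2(-0.3899,0.1768)=-1.1452;  ψ=arccos(-0.7147)=2.3669;  θ2=γ+ψ≈1.2218
arm 3 (φ=240.0°): x'=0.0621, y'=0.0297
  A cos θ + B sin θ = C:  0.0579·cos θ + -0.3899·sin θ = -0.2347
  θ3 = atan2(B,A) + arccos(C/0.3942) = 0.7852

θ₁ = 1.0474, θ₂ = 1.2218, θ₃ = 0.7852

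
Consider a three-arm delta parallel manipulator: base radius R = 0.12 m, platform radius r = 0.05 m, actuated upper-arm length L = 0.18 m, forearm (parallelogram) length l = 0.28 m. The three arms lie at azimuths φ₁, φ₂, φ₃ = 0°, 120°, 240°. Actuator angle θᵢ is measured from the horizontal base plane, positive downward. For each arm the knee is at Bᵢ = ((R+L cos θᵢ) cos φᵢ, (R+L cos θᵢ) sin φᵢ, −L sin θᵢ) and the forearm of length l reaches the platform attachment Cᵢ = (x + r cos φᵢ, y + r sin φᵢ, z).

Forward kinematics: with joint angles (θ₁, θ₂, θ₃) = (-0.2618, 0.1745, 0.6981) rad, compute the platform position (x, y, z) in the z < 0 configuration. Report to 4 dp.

S1 = (0.2439·cos0.0°, 0.2439·sin0.0°, 0.0466) = (0.2439, 0.0000, 0.0466)
arm 2 at φ=120.0°: e+L cos θ2 = 0.2473;  S2 = (-0.1236, 0.2141, -0.0313)
arm 3 at φ=240.0°: e+L cos θ3 = 0.2079;  S3 = (-0.1039, -0.1800, -0.1157)
subtract pairs → two planes through P
linear system: -0.7350x+0.4283y = 0.0005−-0.1557z; -0.6956x+-0.3601y = -0.0050−-0.3246z
Cramer: x(z) = 0.0035-0.3467z;  y(z) = 0.0072-0.2316z
into |P−S₁|² = l²: 1.1738z² + 0.0702z + -0.0184 = 0;  Δ = 0.0914;  z = -0.1587 or 0.0989 → z<0 root = -0.1587
x = 0.0585, y = 0.0439

(0.0585, 0.0439, -0.1587)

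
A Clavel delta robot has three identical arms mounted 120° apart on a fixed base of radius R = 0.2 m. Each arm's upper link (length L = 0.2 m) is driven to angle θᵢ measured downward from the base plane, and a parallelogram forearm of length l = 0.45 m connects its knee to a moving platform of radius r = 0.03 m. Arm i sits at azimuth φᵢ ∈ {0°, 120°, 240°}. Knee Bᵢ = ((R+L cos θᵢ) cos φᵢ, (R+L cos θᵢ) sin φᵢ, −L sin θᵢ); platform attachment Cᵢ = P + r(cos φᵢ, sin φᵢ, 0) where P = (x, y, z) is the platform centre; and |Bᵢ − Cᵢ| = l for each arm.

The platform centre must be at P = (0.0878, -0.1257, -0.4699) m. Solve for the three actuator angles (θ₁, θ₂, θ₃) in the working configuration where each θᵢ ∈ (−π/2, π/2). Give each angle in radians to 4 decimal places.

θ₁ = 0.6108, θ₂ = 1.3961, θ₃ = 0.6981

rotate P by −φ1: (0.0878, -0.1257, -0.4699)
  A cos θ + B sin θ = C:  0.0822·cos θ + -0.4699·sin θ = -0.2022
  √(A²+B²)=0.4770;  θ1 = -1.3976+2.0084 ≈ 0.6108
φ2=120.0° → target in arm frame (-0.1528, -0.0132)
  A cos θ + B sin θ = C:  0.3228·cos θ + -0.4699·sin θ = -0.4066
  γ=atan2(-0.4699,0.3228)=-0.9689;  ψ=arccos(-0.7133)=2.3650;  θ2=γ+ψ≈1.3961
rotate P by −φ3: (0.0650, 0.1389, -0.4699)
  e−x'=0.1050;  (l²−L²−(e−x')²−y'²−z²)/2L = -0.2216
  θ3 = atan2(B,A) + arccos(C/0.4815) = 0.6981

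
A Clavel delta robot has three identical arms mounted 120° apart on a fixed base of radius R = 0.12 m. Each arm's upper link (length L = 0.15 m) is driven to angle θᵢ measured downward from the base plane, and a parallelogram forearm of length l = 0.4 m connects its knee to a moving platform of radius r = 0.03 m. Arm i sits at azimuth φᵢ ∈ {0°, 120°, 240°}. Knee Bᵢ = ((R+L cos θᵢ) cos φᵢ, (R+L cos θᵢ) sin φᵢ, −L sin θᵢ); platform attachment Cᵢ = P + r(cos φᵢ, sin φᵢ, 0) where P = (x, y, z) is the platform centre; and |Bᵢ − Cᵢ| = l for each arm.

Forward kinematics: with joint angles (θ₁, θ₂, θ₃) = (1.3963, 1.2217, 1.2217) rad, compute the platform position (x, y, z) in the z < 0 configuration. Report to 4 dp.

S1 = (0.1160·cos0.0°, 0.1160·sin0.0°, -0.1477) = (0.1160, 0.0000, -0.1477)
φ2=120.0°: virtual centre (-0.0707, 0.1224, -0.1410), radius l
arm 3 at φ=240.0°: ρ3 = 0.1413;  S3 = (-0.0707, -0.1224, -0.1410)
|S₂|²−|S₁|² = 0.0045;  |S₃|²−|S₁|² = 0.0045
linear system: -0.3734x+0.2448y = 0.0045−0.0135z; -0.3734x+-0.2448y = 0.0045−0.0135z
det = 0.1828;  x = -0.0122+0.0363z,  y = 0.0000+0.0000z
quadratic in z: (1.0013)z²+(0.2861)z+(-0.1217)=0, √Δ=0.7546 → z ∈ {-0.5197, 0.2339}; z = -0.5197 (taking z<0)
x = -0.0310, y = 0.0000

(-0.0310, 0.0000, -0.5197)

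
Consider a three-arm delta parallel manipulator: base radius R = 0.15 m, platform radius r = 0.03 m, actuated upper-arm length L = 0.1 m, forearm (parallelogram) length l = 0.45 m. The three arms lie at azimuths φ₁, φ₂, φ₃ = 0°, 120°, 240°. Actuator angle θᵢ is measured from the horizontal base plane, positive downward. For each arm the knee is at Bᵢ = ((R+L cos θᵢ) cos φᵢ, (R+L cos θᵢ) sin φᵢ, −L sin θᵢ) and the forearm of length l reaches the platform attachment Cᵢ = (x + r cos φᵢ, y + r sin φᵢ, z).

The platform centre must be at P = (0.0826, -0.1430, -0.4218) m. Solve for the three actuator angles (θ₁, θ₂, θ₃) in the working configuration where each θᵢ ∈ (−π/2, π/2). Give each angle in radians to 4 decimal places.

φ1=0.0° → target in arm frame (0.0826, -0.1430)
  A cos θ + B sin θ = C:  0.0374·cos θ + -0.4218·sin θ = -0.0363
  √(A²+B²)=0.4235;  θ1 = -1.4824+1.6567 ≈ 0.1743
φ2=120.0° → target in arm frame (-0.1651, 0.0000)
  A=0.2851, B=-0.4218, C=(l²−L²−A²−y'²−z²)/(2L)=-0.3336
  γ=atan2(-0.4218,0.2851)=-0.9764;  ψ=arccos(-0.6552)=2.2853;  θ2=γ+ψ≈1.3089
arm 3 (φ=240.0°): x'=0.0825, y'=0.1430
  A=0.0375, B=-0.4218, C=(l²−L²−A²−y'²−z²)/(2L)=-0.0364
  θ3 = atan2(B,A) + arccos(C/0.4235) = 0.1746

θ₁ = 0.1743, θ₂ = 1.3089, θ₃ = 0.1746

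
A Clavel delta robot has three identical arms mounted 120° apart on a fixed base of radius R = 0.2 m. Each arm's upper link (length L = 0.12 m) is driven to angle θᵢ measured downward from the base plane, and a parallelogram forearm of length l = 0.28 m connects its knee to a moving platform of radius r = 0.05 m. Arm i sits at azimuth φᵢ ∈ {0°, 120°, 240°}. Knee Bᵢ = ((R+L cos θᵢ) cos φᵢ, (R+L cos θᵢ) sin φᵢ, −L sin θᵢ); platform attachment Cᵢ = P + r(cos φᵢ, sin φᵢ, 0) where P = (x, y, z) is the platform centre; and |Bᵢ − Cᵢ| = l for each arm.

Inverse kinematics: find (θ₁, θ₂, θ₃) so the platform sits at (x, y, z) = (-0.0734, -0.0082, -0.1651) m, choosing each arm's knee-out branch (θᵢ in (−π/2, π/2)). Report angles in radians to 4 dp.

φ1=0.0° → target in arm frame (-0.0734, -0.0082)
  A cos θ + B sin θ = C:  0.2234·cos θ + -0.1651·sin θ = -0.0551
  √(A²+B²)=0.2778;  θ1 = -0.6364+1.7706 ≈ 1.1342
rotate P by −φ2: (0.0296, 0.0677, -0.1651)
  e−x'=0.1204;  (l²−L²−(e−x')²−y'²−z²)/2L = 0.0736
  γ=atan2(-0.1651,0.1204)=-0.9407;  ψ=arccos(0.3602)=1.2023;  θ2=γ+ψ≈0.2616
φ3=240.0° → target in arm frame (0.0438, -0.0595)
  e−x'=0.1062;  (l²−L²−(e−x')²−y'²−z²)/2L = 0.0914
  γ=atan2(-0.1651,0.1062)=-0.9992;  ψ=arccos(0.4654)=1.0867;  θ3=γ+ψ≈0.0875

θ₁ = 1.1342, θ₂ = 0.2616, θ₃ = 0.0875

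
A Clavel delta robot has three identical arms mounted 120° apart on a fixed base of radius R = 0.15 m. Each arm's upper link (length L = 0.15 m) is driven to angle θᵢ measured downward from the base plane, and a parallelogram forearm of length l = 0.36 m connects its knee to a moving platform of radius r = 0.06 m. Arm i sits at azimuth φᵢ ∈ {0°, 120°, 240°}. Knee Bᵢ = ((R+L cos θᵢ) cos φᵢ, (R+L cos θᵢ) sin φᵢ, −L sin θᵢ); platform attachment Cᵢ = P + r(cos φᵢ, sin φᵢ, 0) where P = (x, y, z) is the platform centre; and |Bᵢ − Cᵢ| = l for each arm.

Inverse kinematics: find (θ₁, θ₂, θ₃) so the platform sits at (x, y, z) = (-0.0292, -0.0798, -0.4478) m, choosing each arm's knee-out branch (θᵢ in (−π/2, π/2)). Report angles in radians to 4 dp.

arm 1 (φ=0.0°): x'=-0.0292, y'=-0.0798
  A=0.1192, B=-0.4478, C=(l²−L²−A²−y'²−z²)/(2L)=-0.3800
  θ1 = atan2(B,A) + arccos(C/0.4634) = 1.2217
φ2=120.0° → target in arm frame (-0.0545, 0.0652)
  A=0.1445, B=-0.4478, C=(l²−L²−A²−y'²−z²)/(2L)=-0.3952
  θ2 = atan2(B,A) + arccos(C/0.4705) = 1.3092
arm 3 (φ=240.0°): x'=0.0837, y'=0.0146
  A cos θ + B sin θ = C:  0.0063·cos θ + -0.4478·sin θ = -0.3123
  √(A²+B²)=0.4478;  θ3 = -1.5567+2.3424 ≈ 0.7856

θ₁ = 1.2217, θ₂ = 1.3092, θ₃ = 0.7856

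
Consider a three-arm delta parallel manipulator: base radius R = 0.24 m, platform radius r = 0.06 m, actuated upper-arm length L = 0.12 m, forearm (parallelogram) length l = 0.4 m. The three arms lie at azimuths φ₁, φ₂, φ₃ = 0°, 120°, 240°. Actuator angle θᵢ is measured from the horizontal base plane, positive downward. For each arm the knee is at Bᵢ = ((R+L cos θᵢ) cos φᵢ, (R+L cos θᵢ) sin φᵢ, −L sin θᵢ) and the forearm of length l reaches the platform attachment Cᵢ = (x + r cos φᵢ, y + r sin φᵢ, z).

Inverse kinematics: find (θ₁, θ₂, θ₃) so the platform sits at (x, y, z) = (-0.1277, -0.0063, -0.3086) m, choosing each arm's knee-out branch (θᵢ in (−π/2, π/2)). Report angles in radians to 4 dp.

θ₁ = 1.2219, θ₂ = 0.0870, θ₃ = 0.0000

arm 1 (φ=0.0°): x'=-0.1277, y'=-0.0063
  e−x'=0.3077;  (l²−L²−(e−x')²−y'²−z²)/2L = -0.1848
  √(A²+B²)=0.4358;  θ1 = -0.7869+2.0087 ≈ 1.2219
arm 2 (φ=120.0°): x'=0.0584, y'=0.1137
  A=0.1216, B=-0.3086, C=(l²−L²−A²−y'²−z²)/(2L)=0.0943
  γ=atan2(-0.3086,0.1216)=-1.1954;  ψ=arccos(0.2844)=1.2824;  θ2=γ+ψ≈0.0870
φ3=240.0° → target in arm frame (0.0693, -0.1074)
  A=0.1107, B=-0.3086, C=(l²−L²−A²−y'²−z²)/(2L)=0.1107
  γ=atan2(-0.3086,0.1107)=-1.2264;  ψ=arccos(0.3377)=1.2264;  θ3=γ+ψ≈0.0000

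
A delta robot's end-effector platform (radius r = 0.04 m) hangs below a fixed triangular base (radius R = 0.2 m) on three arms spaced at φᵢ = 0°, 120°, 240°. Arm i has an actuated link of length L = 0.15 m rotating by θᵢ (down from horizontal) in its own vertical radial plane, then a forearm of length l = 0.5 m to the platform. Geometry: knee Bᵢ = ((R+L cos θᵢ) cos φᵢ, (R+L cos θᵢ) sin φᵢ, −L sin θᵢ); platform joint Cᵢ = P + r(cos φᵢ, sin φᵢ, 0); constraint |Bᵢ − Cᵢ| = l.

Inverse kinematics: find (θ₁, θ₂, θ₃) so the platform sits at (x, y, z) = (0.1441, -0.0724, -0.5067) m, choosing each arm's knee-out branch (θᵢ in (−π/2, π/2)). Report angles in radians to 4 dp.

θ₁ = 0.2618, θ₂ = 1.3092, θ₃ = 0.8731

rotate P by −φ1: (0.1441, -0.0724, -0.5067)
  e−x'=0.0159;  (l²−L²−(e−x')²−y'²−z²)/2L = -0.1158
  √(A²+B²)=0.5069;  θ1 = -1.5394+1.8013 ≈ 0.2618
rotate P by −φ2: (-0.1348, -0.0886, -0.5067)
  e−x'=0.2948;  (l²−L²−(e−x')²−y'²−z²)/2L = -0.4132
  γ=atan2(-0.5067,0.2948)=-1.0439;  ψ=arccos(-0.7050)=2.3532;  θ2=γ+ψ≈1.3092
arm 3 (φ=240.0°): x'=-0.0093, y'=0.1610
  A=0.1693, B=-0.5067, C=(l²−L²−A²−y'²−z²)/(2L)=-0.2795
  γ=atan2(-0.5067,0.1693)=-1.2482;  ψ=arccos(-0.5231)=2.1213;  θ3=γ+ψ≈0.8731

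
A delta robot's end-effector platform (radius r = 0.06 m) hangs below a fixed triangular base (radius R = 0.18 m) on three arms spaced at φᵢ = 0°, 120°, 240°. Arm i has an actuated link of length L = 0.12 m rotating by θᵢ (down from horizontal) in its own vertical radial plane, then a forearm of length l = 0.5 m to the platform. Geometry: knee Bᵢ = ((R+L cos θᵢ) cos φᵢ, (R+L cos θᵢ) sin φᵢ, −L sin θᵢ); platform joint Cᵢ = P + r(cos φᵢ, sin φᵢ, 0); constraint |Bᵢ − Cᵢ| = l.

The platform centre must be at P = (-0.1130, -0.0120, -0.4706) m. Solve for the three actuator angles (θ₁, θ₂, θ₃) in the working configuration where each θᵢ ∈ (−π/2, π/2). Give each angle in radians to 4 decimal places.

θ₁ = 0.7852, θ₂ = 0.1742, θ₃ = 0.0871

arm 1 (φ=0.0°): x'=-0.1130, y'=-0.0120
  A=0.2330, B=-0.4706, C=(l²−L²−A²−y'²−z²)/(2L)=-0.1679
  √(A²+B²)=0.5251;  θ1 = -1.1111+1.8963 ≈ 0.7852
φ2=120.0° → target in arm frame (0.0461, 0.1039)
  A cos θ + B sin θ = C:  0.0739·cos θ + -0.4706·sin θ = -0.0088
  γ=atan2(-0.4706,0.0739)=-1.4151;  ψ=arccos(-0.0185)=1.5893;  θ2=γ+ψ≈0.1742
arm 3 (φ=240.0°): x'=0.0669, y'=-0.0919
  A=0.0531, B=-0.4706, C=(l²−L²−A²−y'²−z²)/(2L)=0.0120
  √(A²+B²)=0.4736;  θ3 = -1.4584+1.5455 ≈ 0.0871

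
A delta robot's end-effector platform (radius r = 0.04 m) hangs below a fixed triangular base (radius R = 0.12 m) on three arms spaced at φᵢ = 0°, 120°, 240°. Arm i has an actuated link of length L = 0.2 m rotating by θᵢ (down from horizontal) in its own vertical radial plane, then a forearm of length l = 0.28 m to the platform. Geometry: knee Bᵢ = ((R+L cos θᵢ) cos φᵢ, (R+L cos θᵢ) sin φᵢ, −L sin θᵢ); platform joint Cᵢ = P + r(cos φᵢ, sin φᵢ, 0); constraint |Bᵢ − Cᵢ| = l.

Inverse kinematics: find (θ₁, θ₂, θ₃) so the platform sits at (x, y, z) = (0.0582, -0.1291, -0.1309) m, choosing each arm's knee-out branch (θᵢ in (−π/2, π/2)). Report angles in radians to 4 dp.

arm 1 (φ=0.0°): x'=0.0582, y'=-0.1291
  A cos θ + B sin θ = C:  0.0218·cos θ + -0.1309·sin θ = 0.0103
  γ=atan2(-0.1309,0.0218)=-1.4058;  ψ=arccos(0.0777)=1.4930;  θ1=γ+ψ≈0.0873
φ2=120.0° → target in arm frame (-0.1409, 0.0141)
  A=0.2209, B=-0.1309, C=(l²−L²−A²−y'²−z²)/(2L)=-0.0693
  √(A²+B²)=0.2568;  θ2 = -0.5349+1.8442 ≈ 1.3093
rotate P by −φ3: (0.0827, 0.1150, -0.1309)
  A cos θ + B sin θ = C:  -0.0027·cos θ + -0.1309·sin θ = 0.0201
  θ3 = atan2(B,A) + arccos(C/0.1309) = -0.1749

θ₁ = 0.0873, θ₂ = 1.3093, θ₃ = -0.1749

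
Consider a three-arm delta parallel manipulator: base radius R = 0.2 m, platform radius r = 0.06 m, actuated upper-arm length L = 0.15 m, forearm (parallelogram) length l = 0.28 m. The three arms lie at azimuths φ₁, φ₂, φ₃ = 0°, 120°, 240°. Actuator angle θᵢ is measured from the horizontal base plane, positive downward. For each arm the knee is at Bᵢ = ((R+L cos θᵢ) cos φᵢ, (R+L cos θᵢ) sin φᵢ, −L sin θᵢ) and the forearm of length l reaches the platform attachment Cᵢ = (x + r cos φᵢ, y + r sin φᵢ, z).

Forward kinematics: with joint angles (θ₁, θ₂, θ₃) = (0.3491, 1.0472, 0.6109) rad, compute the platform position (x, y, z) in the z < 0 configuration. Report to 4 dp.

(0.0445, -0.0395, -0.1959)

centre 1 = (0.2810·cos0.0°, 0.2810·sin0.0°, -0.0513) = (0.2810, 0.0000, -0.0513)
centre 2 = (0.2150·cos120.0°, 0.2150·sin120.0°, -0.1299) = (-0.1075, 0.1862, -0.1299)
φ3=240.0°: virtual centre (-0.1314, -0.2277, -0.0860), radius l
eliminate P² terms by subtracting sphere 1 from 2 and 3
plane₁₂: -0.7769x+0.3724y+-0.1572z = -0.0185
Cramer: x(z) = 0.0156-0.1474z;  y(z) = -0.0171+0.1145z
quadratic in z: (1.0349)z²+(0.1770)z+(-0.0051)=0, √Δ=0.2285 → z ∈ {-0.1959, 0.0249}; z = -0.1959 (taking z<0)
x = 0.0445, y = -0.0395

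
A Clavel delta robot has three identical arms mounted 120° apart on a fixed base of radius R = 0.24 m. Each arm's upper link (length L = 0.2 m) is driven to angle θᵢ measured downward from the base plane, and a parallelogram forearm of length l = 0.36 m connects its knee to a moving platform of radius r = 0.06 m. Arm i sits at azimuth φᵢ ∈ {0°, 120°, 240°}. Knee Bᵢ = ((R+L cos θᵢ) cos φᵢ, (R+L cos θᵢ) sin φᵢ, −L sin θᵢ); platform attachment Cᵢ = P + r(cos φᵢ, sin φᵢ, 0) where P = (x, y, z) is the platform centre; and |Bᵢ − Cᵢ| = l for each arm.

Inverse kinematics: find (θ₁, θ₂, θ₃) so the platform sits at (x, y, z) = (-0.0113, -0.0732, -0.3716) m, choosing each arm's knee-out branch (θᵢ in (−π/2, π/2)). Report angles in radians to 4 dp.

rotate P by −φ1: (-0.0113, -0.0732, -0.3716)
  A=0.1913, B=-0.3716, C=(l²−L²−A²−y'²−z²)/(2L)=-0.2261
  γ=atan2(-0.3716,0.1913)=-1.0954;  ψ=arccos(-0.5410)=2.1424;  θ1=γ+ψ≈1.0470
arm 2 (φ=120.0°): x'=-0.0577, y'=0.0464
  A=0.2377, B=-0.3716, C=(l²−L²−A²−y'²−z²)/(2L)=-0.2679
  γ=atan2(-0.3716,0.2377)=-1.0016;  ψ=arccos(-0.6073)=2.2234;  θ2=γ+ψ≈1.2218
arm 3 (φ=240.0°): x'=0.0690, y'=0.0268
  A=0.1110, B=-0.3716, C=(l²−L²−A²−y'²−z²)/(2L)=-0.1538
  γ=atan2(-0.3716,0.1110)=-1.2806;  ψ=arccos(-0.3966)=1.9786;  θ3=γ+ψ≈0.6979

θ₁ = 1.0470, θ₂ = 1.2218, θ₃ = 0.6979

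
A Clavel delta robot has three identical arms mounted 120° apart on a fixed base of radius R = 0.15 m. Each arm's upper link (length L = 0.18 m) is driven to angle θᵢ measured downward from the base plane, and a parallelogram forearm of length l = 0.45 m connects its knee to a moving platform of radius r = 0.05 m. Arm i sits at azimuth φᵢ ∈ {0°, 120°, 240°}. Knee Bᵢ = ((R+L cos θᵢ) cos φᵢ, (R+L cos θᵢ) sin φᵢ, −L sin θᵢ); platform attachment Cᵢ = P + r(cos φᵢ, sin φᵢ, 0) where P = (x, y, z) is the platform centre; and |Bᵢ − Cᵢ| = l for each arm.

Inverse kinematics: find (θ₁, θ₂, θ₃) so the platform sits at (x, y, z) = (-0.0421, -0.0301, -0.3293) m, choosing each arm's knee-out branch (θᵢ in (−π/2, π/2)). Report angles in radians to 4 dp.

θ₁ = 0.0878, θ₂ = -0.0871, θ₃ = -0.3488

arm 1 (φ=0.0°): x'=-0.0421, y'=-0.0301
  A=0.1421, B=-0.3293, C=(l²−L²−A²−y'²−z²)/(2L)=0.1127
  √(A²+B²)=0.3587;  θ1 = -1.1634+1.2512 ≈ 0.0878
rotate P by −φ2: (-0.0050, 0.0515, -0.3293)
  e−x'=0.1050;  (l²−L²−(e−x')²−y'²−z²)/2L = 0.1333
  γ=atan2(-0.3293,0.1050)=-1.2621;  ψ=arccos(0.3856)=1.1749;  θ2=γ+ψ≈-0.0871
φ3=240.0° → target in arm frame (0.0471, -0.0214)
  e−x'=0.0529;  (l²−L²−(e−x')²−y'²−z²)/2L = 0.1622
  θ3 = atan2(B,A) + arccos(C/0.3335) = -0.3488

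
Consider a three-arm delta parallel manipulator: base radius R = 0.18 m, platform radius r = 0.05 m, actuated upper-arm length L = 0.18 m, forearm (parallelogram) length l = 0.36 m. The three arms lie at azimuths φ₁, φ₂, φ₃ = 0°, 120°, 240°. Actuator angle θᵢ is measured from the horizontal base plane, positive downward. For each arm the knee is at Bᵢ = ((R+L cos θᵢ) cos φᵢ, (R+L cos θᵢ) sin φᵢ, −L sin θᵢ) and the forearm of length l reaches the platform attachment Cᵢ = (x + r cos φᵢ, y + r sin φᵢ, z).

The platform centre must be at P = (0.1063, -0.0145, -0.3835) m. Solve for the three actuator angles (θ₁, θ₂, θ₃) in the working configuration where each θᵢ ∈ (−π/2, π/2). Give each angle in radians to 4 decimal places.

φ1=0.0° → target in arm frame (0.1063, -0.0145)
  A=0.0237, B=-0.3835, C=(l²−L²−A²−y'²−z²)/(2L)=-0.1407
  √(A²+B²)=0.3842;  θ1 = -1.5091+1.9456 ≈ 0.4366
φ2=120.0° → target in arm frame (-0.0657, -0.0848)
  A=0.1957, B=-0.3835, C=(l²−L²−A²−y'²−z²)/(2L)=-0.2649
  √(A²+B²)=0.4306;  θ2 = -1.0989+2.2335 ≈ 1.1346
φ3=240.0° → target in arm frame (-0.0406, 0.0993)
  e−x'=0.1706;  (l²−L²−(e−x')²−y'²−z²)/2L = -0.2468
  γ=atan2(-0.3835,0.1706)=-1.1522;  ψ=arccos(-0.5879)=2.1993;  θ3=γ+ψ≈1.0470

θ₁ = 0.4366, θ₂ = 1.1346, θ₃ = 1.0470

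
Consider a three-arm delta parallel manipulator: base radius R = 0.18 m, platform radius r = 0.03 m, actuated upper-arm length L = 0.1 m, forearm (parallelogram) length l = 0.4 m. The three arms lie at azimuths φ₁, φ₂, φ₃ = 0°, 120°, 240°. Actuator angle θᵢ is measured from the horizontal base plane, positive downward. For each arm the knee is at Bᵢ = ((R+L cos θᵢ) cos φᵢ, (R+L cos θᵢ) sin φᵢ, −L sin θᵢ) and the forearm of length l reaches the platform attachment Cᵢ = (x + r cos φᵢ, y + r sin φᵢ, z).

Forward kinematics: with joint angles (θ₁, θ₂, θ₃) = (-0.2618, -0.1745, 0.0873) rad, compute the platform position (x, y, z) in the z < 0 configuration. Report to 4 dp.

φ1=0.0°: virtual centre (0.2466, 0.0000, 0.0259), radius l
φ2=120.0°: virtual centre (-0.1242, 0.2152, 0.0174), radius l
O3 = (0.2496·cos240.0°, 0.2496·sin240.0°, -0.0087) = (-0.1248, -0.2162, -0.0087)
subtract pairs → two planes through P
linear system: -0.7417x+0.4304y = 0.0006−-0.0170z; -0.7428x+-0.4324y = 0.0009−-0.0692z
Cramer: x(z) = -0.0010-0.0580z;  y(z) = -0.0004-0.0604z
quadratic in z: (1.0070)z²+(-0.0230)z+(-0.0980)=0, √Δ=0.6288 → z ∈ {-0.3008, 0.3236}; z = -0.3008 (taking z<0)
x = 0.0165, y = 0.0178

(0.0165, 0.0178, -0.3008)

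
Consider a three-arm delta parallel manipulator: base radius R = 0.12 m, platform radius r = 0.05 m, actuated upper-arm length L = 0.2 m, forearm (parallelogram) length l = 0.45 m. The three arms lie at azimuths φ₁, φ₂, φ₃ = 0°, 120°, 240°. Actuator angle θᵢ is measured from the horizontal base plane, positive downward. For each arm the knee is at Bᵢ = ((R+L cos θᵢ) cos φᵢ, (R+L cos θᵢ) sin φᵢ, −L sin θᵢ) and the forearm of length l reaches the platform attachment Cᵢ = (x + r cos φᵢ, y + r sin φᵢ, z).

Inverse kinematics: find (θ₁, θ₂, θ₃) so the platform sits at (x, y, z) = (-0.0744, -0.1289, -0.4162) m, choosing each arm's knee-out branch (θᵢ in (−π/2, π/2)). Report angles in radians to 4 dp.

θ₁ = 0.6109, θ₂ = 0.6110, θ₃ = -0.0871

rotate P by −φ1: (-0.0744, -0.1289, -0.4162)
  e−x'=0.1444;  (l²−L²−(e−x')²−y'²−z²)/2L = -0.1205
  γ=atan2(-0.4162,0.1444)=-1.2368;  ψ=arccos(-0.2735)=1.8478;  θ1=γ+ψ≈0.6109
arm 2 (φ=120.0°): x'=-0.0744, y'=0.1289
  A cos θ + B sin θ = C:  0.1444·cos θ + -0.4162·sin θ = -0.1205
  √(A²+B²)=0.4405;  θ2 = -1.2368+1.8478 ≈ 0.6110
φ3=240.0° → target in arm frame (0.1488, 0.0000)
  A=-0.0788, B=-0.4162, C=(l²−L²−A²−y'²−z²)/(2L)=-0.0423
  √(A²+B²)=0.4236;  θ3 = -1.7580+1.6709 ≈ -0.0871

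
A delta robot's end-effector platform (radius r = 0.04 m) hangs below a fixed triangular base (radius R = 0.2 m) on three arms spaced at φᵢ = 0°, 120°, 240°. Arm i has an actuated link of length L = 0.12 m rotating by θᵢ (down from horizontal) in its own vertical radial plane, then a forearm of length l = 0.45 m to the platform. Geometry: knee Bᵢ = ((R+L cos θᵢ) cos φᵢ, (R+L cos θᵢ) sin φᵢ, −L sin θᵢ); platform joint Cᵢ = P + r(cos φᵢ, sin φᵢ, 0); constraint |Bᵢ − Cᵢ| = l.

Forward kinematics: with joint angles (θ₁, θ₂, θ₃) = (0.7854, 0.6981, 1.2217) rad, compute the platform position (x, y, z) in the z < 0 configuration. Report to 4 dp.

centre 1 = (0.2449·cos0.0°, 0.2449·sin0.0°, -0.0849) = (0.2449, 0.0000, -0.0849)
φ2=120.0°: virtual centre (-0.1260, 0.2182, -0.0771), radius l
centre 3 = (0.2010·cos240.0°, 0.2010·sin240.0°, -0.1128) = (-0.1005, -0.1741, -0.1128)
eliminate P² terms by subtracting sphere 1 from 2 and 3
plane₁₂: -0.7416x+0.4364y+0.0154z = 0.0023
Cramer: x(z) = 0.0095-0.0339z;  y(z) = 0.0214-0.0930z
quadratic in z: (1.0098)z²+(0.1817)z+(-0.1395)=0, √Δ=0.7722 → z ∈ {-0.4723, 0.2924}; z = -0.4723 (taking z<0)
x = 0.0255, y = 0.0653

(0.0255, 0.0653, -0.4723)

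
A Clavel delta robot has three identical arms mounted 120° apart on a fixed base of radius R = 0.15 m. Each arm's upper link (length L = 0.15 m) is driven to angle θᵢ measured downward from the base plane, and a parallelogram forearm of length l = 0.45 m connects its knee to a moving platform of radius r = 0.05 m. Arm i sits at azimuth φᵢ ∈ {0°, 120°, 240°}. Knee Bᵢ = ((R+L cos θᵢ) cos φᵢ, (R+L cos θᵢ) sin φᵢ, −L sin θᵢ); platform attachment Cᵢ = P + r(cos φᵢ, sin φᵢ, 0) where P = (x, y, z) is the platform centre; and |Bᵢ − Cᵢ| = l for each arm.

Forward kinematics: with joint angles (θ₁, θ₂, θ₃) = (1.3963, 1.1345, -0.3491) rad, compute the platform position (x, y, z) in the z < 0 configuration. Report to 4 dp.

(-0.1850, -0.2124, -0.3940)

S1 = (0.1260·cos0.0°, 0.1260·sin0.0°, -0.1477) = (0.1260, 0.0000, -0.1477)
arm 2 at φ=120.0°: e+L cos θ2 = 0.1634;  S2 = (-0.0817, 0.1415, -0.1359)
arm 3 at φ=240.0°: e+L cos θ3 = 0.2410;  S3 = (-0.1205, -0.2087, 0.0513)
|S₂|²−|S₁|² = 0.0075;  |S₃|²−|S₁|² = 0.0230
[-0.4155 0.2830 0.0235]·P = 0.0075;  [-0.4930 -0.4173 0.3981]·P = 0.0230
Cramer: x(z) = -0.0307+0.3914z;  y(z) = -0.0187+0.4914z
into |P−S₁|² = l²: 1.3947z² + 0.1543z + -0.1557 = 0;  Δ = 0.8927;  z = -0.3940 or 0.2834 → z<0 root = -0.3940
x = -0.1850, y = -0.2124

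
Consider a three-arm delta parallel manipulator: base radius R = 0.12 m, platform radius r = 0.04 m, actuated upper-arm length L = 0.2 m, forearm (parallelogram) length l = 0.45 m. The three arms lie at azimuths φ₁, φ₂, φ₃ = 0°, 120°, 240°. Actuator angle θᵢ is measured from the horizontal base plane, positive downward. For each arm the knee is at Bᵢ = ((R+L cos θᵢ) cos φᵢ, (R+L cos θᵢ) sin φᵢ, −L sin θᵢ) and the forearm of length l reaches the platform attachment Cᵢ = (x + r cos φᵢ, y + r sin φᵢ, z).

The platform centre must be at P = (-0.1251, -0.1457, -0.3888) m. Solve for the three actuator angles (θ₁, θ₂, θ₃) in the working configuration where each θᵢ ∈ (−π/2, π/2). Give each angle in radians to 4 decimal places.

φ1=0.0° → target in arm frame (-0.1251, -0.1457)
  e−x'=0.2051;  (l²−L²−(e−x')²−y'²−z²)/2L = -0.1299
  θ1 = atan2(B,A) + arccos(C/0.4396) = 0.7854
φ2=120.0° → target in arm frame (-0.0636, 0.1812)
  A cos θ + B sin θ = C:  0.1436·cos θ + -0.3888·sin θ = -0.1053
  θ2 = atan2(B,A) + arccos(C/0.4145) = 0.6108
arm 3 (φ=240.0°): x'=0.1887, y'=-0.0355
  A cos θ + B sin θ = C:  -0.1087·cos θ + -0.3888·sin θ = -0.0044
  θ3 = atan2(B,A) + arccos(C/0.4037) = -0.2619

θ₁ = 0.7854, θ₂ = 0.6108, θ₃ = -0.2619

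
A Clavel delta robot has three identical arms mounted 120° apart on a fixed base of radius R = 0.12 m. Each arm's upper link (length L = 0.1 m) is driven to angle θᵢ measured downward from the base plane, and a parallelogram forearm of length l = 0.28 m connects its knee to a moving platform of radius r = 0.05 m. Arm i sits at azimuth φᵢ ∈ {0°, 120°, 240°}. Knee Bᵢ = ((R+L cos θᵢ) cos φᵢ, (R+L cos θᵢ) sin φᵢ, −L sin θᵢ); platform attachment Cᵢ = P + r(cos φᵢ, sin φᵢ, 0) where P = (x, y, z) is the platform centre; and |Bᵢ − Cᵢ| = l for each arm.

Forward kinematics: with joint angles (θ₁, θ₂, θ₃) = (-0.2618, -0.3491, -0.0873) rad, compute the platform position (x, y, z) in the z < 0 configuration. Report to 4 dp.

(0.0033, 0.0163, -0.2010)

S1 = (0.1666·cos0.0°, 0.1666·sin0.0°, 0.0259) = (0.1666, 0.0000, 0.0259)
arm 2 at φ=120.0°: e+L cos θ2 = 0.1640;  S2 = (-0.0820, 0.1420, 0.0342)
arm 3 at φ=240.0°: e+L cos θ3 = 0.1696;  S3 = (-0.0848, -0.1469, 0.0087)
|S₂|²−|S₁|² = -0.0004;  |S₃|²−|S₁|² = 0.0004
linear system: -0.4972x+0.2840y = -0.0004−0.0166z; -0.5028x+-0.2938y = 0.0004−-0.0343z
det = 0.2889;  x = 0.0000+-0.0168z,  y = -0.0014+-0.0881z
quadratic in z: (1.0080)z²+(-0.0459)z+(-0.0500)=0, √Δ=0.4512 → z ∈ {-0.2010, 0.2466}; z = -0.2010 (taking z<0)
x = 0.0033, y = 0.0163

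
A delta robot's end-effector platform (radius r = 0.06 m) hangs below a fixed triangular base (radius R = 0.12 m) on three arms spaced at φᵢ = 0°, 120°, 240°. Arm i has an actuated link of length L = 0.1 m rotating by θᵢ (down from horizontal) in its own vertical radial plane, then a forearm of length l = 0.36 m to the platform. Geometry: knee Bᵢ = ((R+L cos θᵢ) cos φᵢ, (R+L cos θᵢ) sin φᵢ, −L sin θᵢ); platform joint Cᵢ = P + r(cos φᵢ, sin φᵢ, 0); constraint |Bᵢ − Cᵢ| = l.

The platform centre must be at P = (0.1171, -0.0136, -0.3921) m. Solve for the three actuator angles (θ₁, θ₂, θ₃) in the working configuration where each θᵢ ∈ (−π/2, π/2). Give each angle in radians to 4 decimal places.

θ₁ = 0.3496, θ₂ = 1.1349, θ₃ = 1.0475

φ1=0.0° → target in arm frame (0.1171, -0.0136)
  e−x'=-0.0571;  (l²−L²−(e−x')²−y'²−z²)/2L = -0.1879
  γ=atan2(-0.3921,-0.0571)=-1.7154;  ψ=arccos(-0.4743)=2.0650;  θ1=γ+ψ≈0.3496
φ2=120.0° → target in arm frame (-0.0703, -0.0946)
  e−x'=0.1303;  (l²−L²−(e−x')²−y'²−z²)/2L = -0.3004
  θ2 = atan2(B,A) + arccos(C/0.4132) = 1.1349
arm 3 (φ=240.0°): x'=-0.0468, y'=0.1082
  A cos θ + B sin θ = C:  0.1068·cos θ + -0.3921·sin θ = -0.2863
  θ3 = atan2(B,A) + arccos(C/0.4064) = 1.0475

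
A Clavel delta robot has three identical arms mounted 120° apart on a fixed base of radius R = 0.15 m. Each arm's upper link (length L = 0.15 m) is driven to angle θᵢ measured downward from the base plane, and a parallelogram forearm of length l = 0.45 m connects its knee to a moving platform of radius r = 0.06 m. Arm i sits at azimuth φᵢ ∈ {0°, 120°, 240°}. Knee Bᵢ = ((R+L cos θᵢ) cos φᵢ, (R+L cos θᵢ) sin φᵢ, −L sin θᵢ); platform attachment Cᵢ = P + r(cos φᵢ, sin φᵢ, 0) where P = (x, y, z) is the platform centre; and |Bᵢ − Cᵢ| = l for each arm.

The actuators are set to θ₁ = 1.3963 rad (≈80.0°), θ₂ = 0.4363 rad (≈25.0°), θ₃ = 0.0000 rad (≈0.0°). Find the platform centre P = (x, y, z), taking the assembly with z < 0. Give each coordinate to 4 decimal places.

O1 = (0.1160·cos0.0°, 0.1160·sin0.0°, -0.1477) = (0.1160, 0.0000, -0.1477)
φ2=120.0°: virtual centre (-0.1130, 0.1957, -0.0634), radius l
φ3=240.0°: virtual centre (-0.1200, -0.2078, 0.0000), radius l
subtract pairs → two planes through P
[-0.4580 0.3914 0.1687]·P = 0.0198;  [-0.4721 -0.4157 0.2954]·P = 0.0223
det = 0.3752;  x = -0.0452+0.4951z,  y = -0.0023+0.1485z
sphere 1 gives Az²+Bz+C=0 with A=1.2672, B=0.1351, C=-0.1547;  B²−4AC=0.8022;  roots -0.4067, 0.3001;  negative root z = -0.4067
x = -0.2466, y = -0.0627

(-0.2466, -0.0627, -0.4067)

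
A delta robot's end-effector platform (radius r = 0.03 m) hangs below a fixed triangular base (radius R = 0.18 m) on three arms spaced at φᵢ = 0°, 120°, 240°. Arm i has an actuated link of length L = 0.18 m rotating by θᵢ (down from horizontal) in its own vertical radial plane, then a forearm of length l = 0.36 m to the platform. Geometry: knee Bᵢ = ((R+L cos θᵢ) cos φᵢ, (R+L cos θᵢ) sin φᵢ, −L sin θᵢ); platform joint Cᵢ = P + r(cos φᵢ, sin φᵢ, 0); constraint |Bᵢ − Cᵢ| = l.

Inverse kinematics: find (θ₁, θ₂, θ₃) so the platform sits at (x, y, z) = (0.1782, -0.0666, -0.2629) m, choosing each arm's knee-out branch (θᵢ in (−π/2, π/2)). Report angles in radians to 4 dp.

φ1=0.0° → target in arm frame (0.1782, -0.0666)
  A cos θ + B sin θ = C:  -0.0282·cos θ + -0.2629·sin θ = 0.0635
  γ=atan2(-0.2629,-0.0282)=-1.6777;  ψ=arccos(0.2401)=1.3283;  θ1=γ+ψ≈-0.3493
arm 2 (φ=120.0°): x'=-0.1468, y'=-0.1210
  e−x'=0.2968;  (l²−L²−(e−x')²−y'²−z²)/2L = -0.2073
  γ=atan2(-0.2629,0.2968)=-0.7249;  ψ=arccos(-0.5229)=2.1211;  θ2=γ+ψ≈1.3962
rotate P by −φ3: (-0.0314, 0.1876, -0.2629)
  A cos θ + B sin θ = C:  0.1814·cos θ + -0.2629·sin θ = -0.1112
  γ=atan2(-0.2629,0.1814)=-0.9668;  ψ=arccos(-0.3481)=1.9264;  θ3=γ+ψ≈0.9596

θ₁ = -0.3493, θ₂ = 1.3962, θ₃ = 0.9596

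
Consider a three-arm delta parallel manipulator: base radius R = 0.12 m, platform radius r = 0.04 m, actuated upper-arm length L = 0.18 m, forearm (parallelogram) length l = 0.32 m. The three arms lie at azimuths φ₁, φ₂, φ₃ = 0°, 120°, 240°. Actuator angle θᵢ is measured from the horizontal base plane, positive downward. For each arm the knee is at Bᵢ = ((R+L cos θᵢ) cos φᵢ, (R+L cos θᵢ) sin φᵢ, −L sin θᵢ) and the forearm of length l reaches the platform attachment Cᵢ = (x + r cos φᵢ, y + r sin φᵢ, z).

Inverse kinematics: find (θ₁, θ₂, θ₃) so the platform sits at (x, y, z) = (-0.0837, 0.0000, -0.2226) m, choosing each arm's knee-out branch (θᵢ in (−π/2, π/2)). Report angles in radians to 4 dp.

arm 1 (φ=0.0°): x'=-0.0837, y'=0.0000
  A=0.1637, B=-0.2226, C=(l²−L²−A²−y'²−z²)/(2L)=-0.0176
  √(A²+B²)=0.2763;  θ1 = -0.9367+1.6347 ≈ 0.6980
rotate P by −φ2: (0.0418, 0.0725, -0.2226)
  e−x'=0.0382;  (l²−L²−(e−x')²−y'²−z²)/2L = 0.0382
  √(A²+B²)=0.2258;  θ2 = -1.4011+1.4010 ≈ -0.0001
arm 3 (φ=240.0°): x'=0.0419, y'=-0.0725
  A cos θ + B sin θ = C:  0.0381·cos θ + -0.2226·sin θ = 0.0382
  γ=atan2(-0.2226,0.0381)=-1.4011;  ψ=arccos(0.1690)=1.4010;  θ3=γ+ψ≈-0.0001

θ₁ = 0.6980, θ₂ = -0.0001, θ₃ = -0.0001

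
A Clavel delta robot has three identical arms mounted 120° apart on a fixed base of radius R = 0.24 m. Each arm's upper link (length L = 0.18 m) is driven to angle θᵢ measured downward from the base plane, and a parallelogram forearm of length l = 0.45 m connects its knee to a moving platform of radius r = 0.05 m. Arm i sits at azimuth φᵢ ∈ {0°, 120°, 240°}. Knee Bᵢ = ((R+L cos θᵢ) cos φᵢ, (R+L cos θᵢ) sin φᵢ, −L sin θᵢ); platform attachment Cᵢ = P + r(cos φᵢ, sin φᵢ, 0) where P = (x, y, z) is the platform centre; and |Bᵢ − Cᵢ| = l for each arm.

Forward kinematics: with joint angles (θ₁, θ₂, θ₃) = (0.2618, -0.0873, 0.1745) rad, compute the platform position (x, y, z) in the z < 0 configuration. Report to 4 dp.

(-0.0212, 0.0211, -0.2785)

arm 1 at φ=0.0°: e+L cos θ1 = 0.3639;  centre 1 = (0.3639, 0.0000, -0.0466)
arm 2 at φ=120.0°: e+L cos θ2 = 0.3693;  centre 2 = (-0.1847, 0.3198, 0.0157)
φ3=240.0°: virtual centre (-0.1836, -0.3181, -0.0313), radius l
eliminate P² terms by subtracting sphere 1 from 2 and 3
plane₁₂: -1.0970x+0.6397y+0.1246z = 0.0021
Cramer: x(z) = -0.0015+0.0707z;  y(z) = 0.0006-0.0735z
quadratic in z: (1.0104)z²+(0.0414)z+(-0.0668)=0, √Δ=0.5213 → z ∈ {-0.2785, 0.2375}; z = -0.2785 (taking z<0)
x = -0.0212, y = 0.0211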